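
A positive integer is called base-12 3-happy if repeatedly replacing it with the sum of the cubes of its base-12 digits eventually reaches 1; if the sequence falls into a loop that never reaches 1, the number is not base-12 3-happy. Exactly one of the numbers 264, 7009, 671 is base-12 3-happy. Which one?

7009

264: 264 → 1001 → 1672 → 1738 → 1001  — repeats 1001 (not base-12 3-happy)
7009: 7009 → 577 → 65 → 250 → 1513 → 1217 → 762 → 368 → 736 → 190 → 1028 → 856 → 1520 → 1728 → 1  — reaches 1 (base-12 3-happy)
671: 671 → 1738 → 1001 → 1672 → 1738  — repeats 1738 (not base-12 3-happy)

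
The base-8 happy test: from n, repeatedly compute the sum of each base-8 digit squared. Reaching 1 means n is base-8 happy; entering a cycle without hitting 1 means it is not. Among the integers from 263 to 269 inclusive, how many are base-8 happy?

1

263: 263 → 65 → 2 → 4 → 16 → 4  (repeats 4)
264: 264 → 17 → 5 → 25 → 10 → 5  (repeats 5)
265: 265 → 18 → 8 → 1  (reaches 1)
266: 266 → 21 → 29 → 34 → 20 → 20  (repeats 20)
267: 267 → 26 → 13 → 26  (repeats 26)
268: 268 → 33 → 17 → 5 → 25 → 10 → 5  (repeats 5)
269: 269 → 42 → 29 → 34 → 20 → 20  (repeats 20)
base-8 happy: 265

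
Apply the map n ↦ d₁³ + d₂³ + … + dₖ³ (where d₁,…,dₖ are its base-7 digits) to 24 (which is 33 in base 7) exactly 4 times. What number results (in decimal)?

24 = (3,3)_7 → 3³ + 3³ = 54
54 = (1,0,5)_7 → 1³ + 0³ + 5³ = 126
126 = (2,4,0)_7 → 2³ + 4³ + 0³ = 72
72 = (1,3,2)_7 → 1³ + 3³ + 2³ = 36

36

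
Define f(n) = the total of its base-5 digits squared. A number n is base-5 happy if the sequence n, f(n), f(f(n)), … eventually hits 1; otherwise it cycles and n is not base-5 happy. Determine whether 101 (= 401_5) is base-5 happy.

not base-5 happy

101 = (4,0,1)_5 → 4² + 0² + 1² = 17
17 = (3,2)_5 → 3² + 2² = 13
13 = (2,3)_5 → 2² + 3² = 13  — 13 already seen; the sequence cycles without reaching 1.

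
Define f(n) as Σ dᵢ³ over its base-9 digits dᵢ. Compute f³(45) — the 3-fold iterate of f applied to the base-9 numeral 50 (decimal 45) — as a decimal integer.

345

45 = (5,0)_9 → 5³ + 0³ = 125 + 0 = 125
125 = (1,4,8)_9 → 1³ + 4³ + 8³ = 1 + 64 + 512 = 577
577 = (7,1,1)_9 → 7³ + 1³ + 1³ = 343 + 1 + 1 = 345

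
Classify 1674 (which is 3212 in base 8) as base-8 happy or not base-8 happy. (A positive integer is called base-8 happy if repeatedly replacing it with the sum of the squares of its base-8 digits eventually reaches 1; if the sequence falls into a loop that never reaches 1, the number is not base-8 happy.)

base-8 happy

1674 = (3,2,1,2)_8 → 3² + 2² + 1² + 2² = 18
18 = (2,2)_8 → 2² + 2² = 8
8 = (1,0)_8 → 1² + 0² = 1  — reached 1.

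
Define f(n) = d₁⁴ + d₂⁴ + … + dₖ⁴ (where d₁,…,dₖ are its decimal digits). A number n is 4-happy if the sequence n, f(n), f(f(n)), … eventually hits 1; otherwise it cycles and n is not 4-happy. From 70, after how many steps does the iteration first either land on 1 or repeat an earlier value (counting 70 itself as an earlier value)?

70 → 7⁴ + 0⁴ = 2401
2401 → 2⁴ + 4⁴ + 0⁴ + 1⁴ = 273
273 → 2⁴ + 7⁴ + 3⁴ = 2498
2498 → 2⁴ + 4⁴ + 9⁴ + 8⁴ = 10929
10929 → 1⁴ + 0⁴ + 9⁴ + 2⁴ + 9⁴ = 13139
13139 → 1⁴ + 3⁴ + 1⁴ + 3⁴ + 9⁴ = 6725
6725 → 6⁴ + 7⁴ + 2⁴ + 5⁴ = 4338
4338 → 4⁴ + 3⁴ + 3⁴ + 8⁴ = 4514
4514 → 4⁴ + 5⁴ + 1⁴ + 4⁴ = 1138
1138 → 1⁴ + 1⁴ + 3⁴ + 8⁴ = 4179
4179 → 4⁴ + 1⁴ + 7⁴ + 9⁴ = 9219
9219 → 9⁴ + 2⁴ + 1⁴ + 9⁴ = 13139  — 13139 repeats.
That took 12 steps.

12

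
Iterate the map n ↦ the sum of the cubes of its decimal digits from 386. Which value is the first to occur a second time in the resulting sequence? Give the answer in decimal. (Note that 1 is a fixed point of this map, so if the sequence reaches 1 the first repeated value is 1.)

371

386 → 3³ + 8³ + 6³ = 27 + 512 + 216 = 755
755 → 7³ + 5³ + 5³ = 343 + 125 + 125 = 593
593 → 5³ + 9³ + 3³ = 125 + 729 + 27 = 881
881 → 8³ + 8³ + 1³ = 512 + 512 + 1 = 1025
1025 → 1³ + 0³ + 2³ + 5³ = 1 + 0 + 8 + 125 = 134
134 → 1³ + 3³ + 4³ = 1 + 27 + 64 = 92
92 → 9³ + 2³ = 729 + 8 = 737
737 → 7³ + 3³ + 7³ = 343 + 27 + 343 = 713
713 → 7³ + 1³ + 3³ = 343 + 1 + 27 = 371
371 → 3³ + 7³ + 1³ = 27 + 343 + 1 = 371  — 371 already appeared earlier.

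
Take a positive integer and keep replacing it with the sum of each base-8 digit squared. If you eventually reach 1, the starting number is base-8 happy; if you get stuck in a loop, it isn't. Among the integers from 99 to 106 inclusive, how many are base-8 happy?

1

99: 99 → 26 → 13 → 26  (repeats 26)
100: 100 → 33 → 17 → 5 → 25 → 10 → 5  (repeats 5)
101: 101 → 42 → 29 → 34 → 20 → 20  (repeats 20)
102: 102 → 53 → 61 → 74 → 6 → 36 → 32 → 16 → 4 → 16  (repeats 16)
103: 103 → 66 → 5 → 25 → 10 → 5  (repeats 5)
104: 104 → 26 → 13 → 26  (repeats 26)
105: 105 → 27 → 18 → 8 → 1  (reaches 1)
106: 106 → 30 → 45 → 50 → 40 → 25 → 10 → 5 → 25  (repeats 25)
base-8 happy: 105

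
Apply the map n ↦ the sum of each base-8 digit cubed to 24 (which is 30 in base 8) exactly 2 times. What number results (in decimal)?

54

24 = (3,0)_8 → 3³ + 0³ = 27
27 = (3,3)_8 → 3³ + 3³ = 54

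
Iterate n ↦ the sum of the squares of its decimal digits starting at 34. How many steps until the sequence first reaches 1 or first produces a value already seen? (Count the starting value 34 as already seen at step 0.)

12

34 → 3² + 4² = 9 + 16 = 25
25 → 2² + 5² = 4 + 25 = 29
29 → 2² + 9² = 4 + 81 = 85
85 → 8² + 5² = 64 + 25 = 89
89 → 8² + 9² = 64 + 81 = 145
145 → 1² + 4² + 5² = 1 + 16 + 25 = 42
42 → 4² + 2² = 16 + 4 = 20
20 → 2² + 0² = 4 + 0 = 4
4 → 4² = 16
16 → 1² + 6² = 1 + 36 = 37
37 → 3² + 7² = 9 + 49 = 58
58 → 5² + 8² = 25 + 64 = 89  — 89 repeats.
That took 12 steps.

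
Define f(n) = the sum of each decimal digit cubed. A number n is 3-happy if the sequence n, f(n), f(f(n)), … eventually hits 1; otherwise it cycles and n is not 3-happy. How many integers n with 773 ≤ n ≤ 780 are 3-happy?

1

773: 773 → 713 → 371 → 371  — not 3-happy
774: 774 → 750 → 468 → 792 → 1080 → 513 → 153 → 153  — not 3-happy
775: 775 → 811 → 514 → 190 → 730 → 370 → 370  — not 3-happy
776: 776 → 902 → 737 → 713 → 371 → 371  — not 3-happy
777: 777 → 1029 → 738 → 882 → 1032 → 36 → 243 → 99 → 1458 → 702 → 351 → 153 → 153  — not 3-happy
778: 778 → 1198 → 1243 → 100 → 1  — 3-happy
779: 779 → 1415 → 191 → 731 → 371 → 371  — not 3-happy
780: 780 → 855 → 762 → 567 → 684 → 792 → 1080 → 513 → 153 → 153  — not 3-happy
3-happy: 778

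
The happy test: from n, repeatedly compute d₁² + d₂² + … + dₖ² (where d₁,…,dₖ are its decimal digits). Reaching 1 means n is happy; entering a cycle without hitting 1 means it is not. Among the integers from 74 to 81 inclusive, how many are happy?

1

74: 74 → 65 → 61 → 37 → 58 → 89 → 145 → 42 → 20 → 4 → 16 → 37  (repeats 37)
75: 75 → 74 → 65 → 61 → 37 → 58 → 89 → 145 → 42 → 20 → 4 → 16 → 37  (repeats 37)
76: 76 → 85 → 89 → 145 → 42 → 20 → 4 → 16 → 37 → 58 → 89  (repeats 89)
77: 77 → 98 → 145 → 42 → 20 → 4 → 16 → 37 → 58 → 89 → 145  (repeats 145)
78: 78 → 113 → 11 → 2 → 4 → 16 → 37 → 58 → 89 → 145 → 42 → 20 → 4  (repeats 4)
79: 79 → 130 → 10 → 1  (reaches 1)
80: 80 → 64 → 52 → 29 → 85 → 89 → 145 → 42 → 20 → 4 → 16 → 37 → 58 → 89  (repeats 89)
81: 81 → 65 → 61 → 37 → 58 → 89 → 145 → 42 → 20 → 4 → 16 → 37  (repeats 37)
happy: 79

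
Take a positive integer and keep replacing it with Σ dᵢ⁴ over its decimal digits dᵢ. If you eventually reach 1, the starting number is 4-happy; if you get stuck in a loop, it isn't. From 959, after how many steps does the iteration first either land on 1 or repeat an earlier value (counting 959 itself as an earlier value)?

5

959 → 9⁴ + 5⁴ + 9⁴ = 13747
13747 → 1⁴ + 3⁴ + 7⁴ + 4⁴ + 7⁴ = 5140
5140 → 5⁴ + 1⁴ + 4⁴ + 0⁴ = 882
882 → 8⁴ + 8⁴ + 2⁴ = 8208
8208 → 8⁴ + 2⁴ + 0⁴ + 8⁴ = 8208  — 8208 repeats.
That took 5 steps.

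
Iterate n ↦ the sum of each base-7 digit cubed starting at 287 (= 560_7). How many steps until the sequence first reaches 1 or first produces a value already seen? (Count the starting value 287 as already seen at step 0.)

10

287 = (5,6,0)_7 → 5³ + 6³ + 0³ = 125 + 216 + 0 = 341
341 = (6,6,5)_7 → 6³ + 6³ + 5³ = 216 + 216 + 125 = 557
557 = (1,4,2,4)_7 → 1³ + 4³ + 2³ + 4³ = 1 + 64 + 8 + 64 = 137
137 = (2,5,4)_7 → 2³ + 5³ + 4³ = 8 + 125 + 64 = 197
197 = (4,0,1)_7 → 4³ + 0³ + 1³ = 64 + 0 + 1 = 65
65 = (1,2,2)_7 → 1³ + 2³ + 2³ = 1 + 8 + 8 = 17
17 = (2,3)_7 → 2³ + 3³ = 8 + 27 = 35
35 = (5,0)_7 → 5³ + 0³ = 125 + 0 = 125
125 = (2,3,6)_7 → 2³ + 3³ + 6³ = 8 + 27 + 216 = 251
251 = (5,0,6)_7 → 5³ + 0³ + 6³ = 125 + 0 + 216 = 341  — 341 repeats.
That took 10 steps.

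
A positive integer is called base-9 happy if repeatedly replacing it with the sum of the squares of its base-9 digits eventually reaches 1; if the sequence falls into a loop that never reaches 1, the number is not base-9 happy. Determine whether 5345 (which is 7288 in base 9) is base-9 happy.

5345 = (7,2,8,8)_9 → 7² + 2² + 8² + 8² = 181
181 = (2,2,1)_9 → 2² + 2² + 1² = 9
9 = (1,0)_9 → 1² + 0² = 1  — reached 1.

base-9 happy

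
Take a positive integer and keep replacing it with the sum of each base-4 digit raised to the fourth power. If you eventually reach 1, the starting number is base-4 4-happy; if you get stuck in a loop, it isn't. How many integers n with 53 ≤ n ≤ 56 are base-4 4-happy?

53: 53 → 83 → 83  (repeats 83)
54: 54 → 98 → 33 → 17 → 2 → 16 → 1  (reaches 1)
55: 55 → 163 → 113 → 83 → 83  (repeats 83)
56: 56 → 97 → 18 → 17 → 2 → 16 → 1  (reaches 1)
base-4 4-happy: 54, 56

2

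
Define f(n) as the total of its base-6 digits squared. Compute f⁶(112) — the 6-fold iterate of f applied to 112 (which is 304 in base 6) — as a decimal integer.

20

112 = (3,0,4)_6 → 3² + 0² + 4² = 25
25 = (4,1)_6 → 4² + 1² = 17
17 = (2,5)_6 → 2² + 5² = 29
29 = (4,5)_6 → 4² + 5² = 41
41 = (1,0,5)_6 → 1² + 0² + 5² = 26
26 = (4,2)_6 → 4² + 2² = 20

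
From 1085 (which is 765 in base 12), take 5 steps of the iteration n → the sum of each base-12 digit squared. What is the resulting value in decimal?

1085 = (7,6,5)_12 → 7² + 6² + 5² = 110
110 = (9,2)_12 → 9² + 2² = 85
85 = (7,1)_12 → 7² + 1² = 50
50 = (4,2)_12 → 4² + 2² = 20
20 = (1,8)_12 → 1² + 8² = 65

65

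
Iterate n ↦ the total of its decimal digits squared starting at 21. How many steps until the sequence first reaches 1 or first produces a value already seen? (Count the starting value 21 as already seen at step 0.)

13

21 → 5
5 → 25
25 → 29
29 → 85
85 → 89
89 → 145
145 → 42
42 → 20
20 → 4
4 → 16
16 → 37
37 → 58
58 → 89  — 89 repeats.
That took 13 steps.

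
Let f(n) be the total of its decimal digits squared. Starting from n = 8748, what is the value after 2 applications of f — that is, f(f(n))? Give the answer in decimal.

91

8748 → 8² + 7² + 4² + 8² = 64 + 49 + 16 + 64 = 193
193 → 1² + 9² + 3² = 1 + 81 + 9 = 91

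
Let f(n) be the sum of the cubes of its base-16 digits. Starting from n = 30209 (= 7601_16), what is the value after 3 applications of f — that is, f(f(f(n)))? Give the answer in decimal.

35

30209 = (7,6,0,1)_16 → 7³ + 6³ + 0³ + 1³ = 343 + 216 + 0 + 1 = 560
560 = (2,3,0)_16 → 2³ + 3³ + 0³ = 8 + 27 + 0 = 35
35 = (2,3)_16 → 2³ + 3³ = 8 + 27 = 35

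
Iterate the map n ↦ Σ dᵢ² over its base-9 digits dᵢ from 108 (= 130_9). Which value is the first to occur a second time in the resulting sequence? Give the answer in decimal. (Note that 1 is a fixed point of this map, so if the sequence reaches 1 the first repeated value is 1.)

50

108 = (1,3,0)_9 → 1² + 3² + 0² = 10
10 = (1,1)_9 → 1² + 1² = 2
2 = (2)_9 → 2² = 4
4 = (4)_9 → 4² = 16
16 = (1,7)_9 → 1² + 7² = 50
50 = (5,5)_9 → 5² + 5² = 50  — 50 already appeared earlier.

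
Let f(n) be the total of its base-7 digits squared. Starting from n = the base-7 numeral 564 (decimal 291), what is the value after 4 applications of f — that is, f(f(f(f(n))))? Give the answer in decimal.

291 = (5,6,4)_7 → 5² + 6² + 4² = 25 + 36 + 16 = 77
77 = (1,4,0)_7 → 1² + 4² + 0² = 1 + 16 + 0 = 17
17 = (2,3)_7 → 2² + 3² = 4 + 9 = 13
13 = (1,6)_7 → 1² + 6² = 1 + 36 = 37

37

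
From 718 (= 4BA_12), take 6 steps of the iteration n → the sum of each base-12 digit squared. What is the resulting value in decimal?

718 = (4,11,10)_12 → 4² + 11² + 10² = 237
237 = (1,7,9)_12 → 1² + 7² + 9² = 131
131 = (10,11)_12 → 10² + 11² = 221
221 = (1,6,5)_12 → 1² + 6² + 5² = 62
62 = (5,2)_12 → 5² + 2² = 29
29 = (2,5)_12 → 2² + 5² = 29

29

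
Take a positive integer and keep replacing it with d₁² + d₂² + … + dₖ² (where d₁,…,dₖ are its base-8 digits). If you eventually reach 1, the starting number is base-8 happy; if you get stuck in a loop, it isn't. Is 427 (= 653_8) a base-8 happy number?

427 = (6,5,3)_8 → 70
70 = (1,0,6)_8 → 37
37 = (4,5)_8 → 41
41 = (5,1)_8 → 26
26 = (3,2)_8 → 13
13 = (1,5)_8 → 26  — 26 already seen; the sequence cycles without reaching 1.

not base-8 happy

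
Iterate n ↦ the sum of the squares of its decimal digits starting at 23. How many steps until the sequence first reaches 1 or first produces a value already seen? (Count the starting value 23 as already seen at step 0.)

23 → 13
13 → 10
10 → 1  — reached 1.
That took 3 steps.

3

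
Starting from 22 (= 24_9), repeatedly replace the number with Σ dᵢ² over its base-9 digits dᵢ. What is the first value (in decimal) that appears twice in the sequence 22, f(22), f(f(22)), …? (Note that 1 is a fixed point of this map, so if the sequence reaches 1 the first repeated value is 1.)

22 = (2,4)_9 → 2² + 4² = 20
20 = (2,2)_9 → 2² + 2² = 8
8 = (8)_9 → 8² = 64
64 = (7,1)_9 → 7² + 1² = 50
50 = (5,5)_9 → 5² + 5² = 50  — 50 already appeared earlier.

50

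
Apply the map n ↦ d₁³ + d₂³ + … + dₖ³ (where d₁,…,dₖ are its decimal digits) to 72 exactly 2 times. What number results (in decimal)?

153

72 → 7³ + 2³ = 343 + 8 = 351
351 → 3³ + 5³ + 1³ = 27 + 125 + 1 = 153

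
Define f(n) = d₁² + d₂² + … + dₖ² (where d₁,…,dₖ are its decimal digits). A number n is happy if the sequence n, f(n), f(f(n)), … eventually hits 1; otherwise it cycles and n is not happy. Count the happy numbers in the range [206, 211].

206: 206 → 40 → 16 → 37 → 58 → 89 → 145 → 42 → 20 → 4 → 16  — not happy
207: 207 → 53 → 34 → 25 → 29 → 85 → 89 → 145 → 42 → 20 → 4 → 16 → 37 → 58 → 89  — not happy
208: 208 → 68 → 100 → 1  — happy
209: 209 → 85 → 89 → 145 → 42 → 20 → 4 → 16 → 37 → 58 → 89  — not happy
210: 210 → 5 → 25 → 29 → 85 → 89 → 145 → 42 → 20 → 4 → 16 → 37 → 58 → 89  — not happy
211: 211 → 6 → 36 → 45 → 41 → 17 → 50 → 25 → 29 → 85 → 89 → 145 → 42 → 20 → 4 → 16 → 37 → 58 → 89  — not happy
happy: 208

1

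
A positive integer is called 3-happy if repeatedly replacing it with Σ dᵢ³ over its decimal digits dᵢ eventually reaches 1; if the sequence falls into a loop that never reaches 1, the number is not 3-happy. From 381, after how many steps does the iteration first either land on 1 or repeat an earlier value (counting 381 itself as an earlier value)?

7

381 → 3³ + 8³ + 1³ = 540
540 → 5³ + 4³ + 0³ = 189
189 → 1³ + 8³ + 9³ = 1242
1242 → 1³ + 2³ + 4³ + 2³ = 81
81 → 8³ + 1³ = 513
513 → 5³ + 1³ + 3³ = 153
153 → 1³ + 5³ + 3³ = 153  — 153 repeats.
That took 7 steps.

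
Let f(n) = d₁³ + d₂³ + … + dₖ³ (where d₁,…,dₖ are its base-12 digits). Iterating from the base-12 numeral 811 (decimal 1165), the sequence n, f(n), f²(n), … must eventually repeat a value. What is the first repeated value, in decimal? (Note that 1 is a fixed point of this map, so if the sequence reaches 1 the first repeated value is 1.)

1165 = (8,1,1)_12 → 8³ + 1³ + 1³ = 514
514 = (3,6,10)_12 → 3³ + 6³ + 10³ = 1243
1243 = (8,7,7)_12 → 8³ + 7³ + 7³ = 1198
1198 = (8,3,10)_12 → 8³ + 3³ + 10³ = 1539
1539 = (10,8,3)_12 → 10³ + 8³ + 3³ = 1539  — 1539 already appeared earlier.

1539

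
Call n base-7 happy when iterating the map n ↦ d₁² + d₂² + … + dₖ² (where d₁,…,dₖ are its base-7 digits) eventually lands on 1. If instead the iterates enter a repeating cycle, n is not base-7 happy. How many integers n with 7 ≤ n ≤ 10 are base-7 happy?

7: 7 → 1  (reaches 1)
8: 8 → 2 → 4 → 16 → 8  (repeats 8)
9: 9 → 5 → 25 → 25  (repeats 25)
10: 10 → 10  (repeats 10)
base-7 happy: 7

1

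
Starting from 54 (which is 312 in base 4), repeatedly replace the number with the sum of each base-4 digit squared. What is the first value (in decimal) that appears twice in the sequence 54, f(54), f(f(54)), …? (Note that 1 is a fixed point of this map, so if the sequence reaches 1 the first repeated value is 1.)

54 = (3,1,2)_4 → 14
14 = (3,2)_4 → 13
13 = (3,1)_4 → 10
10 = (2,2)_4 → 8
8 = (2,0)_4 → 4
4 = (1,0)_4 → 1  — reached the fixed point 1.
1 → 1, so 1 is the first repeated value.

1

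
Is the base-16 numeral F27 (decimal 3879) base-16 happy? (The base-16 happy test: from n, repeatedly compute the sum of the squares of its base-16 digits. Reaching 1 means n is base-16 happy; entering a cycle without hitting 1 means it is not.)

3879 = (15,2,7)_16 → 15² + 2² + 7² = 278
278 = (1,1,6)_16 → 1² + 1² + 6² = 38
38 = (2,6)_16 → 2² + 6² = 40
40 = (2,8)_16 → 2² + 8² = 68
68 = (4,4)_16 → 4² + 4² = 32
32 = (2,0)_16 → 2² + 0² = 4
4 = (4)_16 → 4² = 16
16 = (1,0)_16 → 1² + 0² = 1  — reached 1.

base-16 happy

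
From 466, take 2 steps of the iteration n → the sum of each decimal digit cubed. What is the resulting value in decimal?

1009

466 → 4³ + 6³ + 6³ = 64 + 216 + 216 = 496
496 → 4³ + 9³ + 6³ = 64 + 729 + 216 = 1009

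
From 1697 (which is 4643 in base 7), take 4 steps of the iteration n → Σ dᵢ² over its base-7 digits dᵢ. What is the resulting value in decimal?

1697 = (4,6,4,3)_7 → 4² + 6² + 4² + 3² = 77
77 = (1,4,0)_7 → 1² + 4² + 0² = 17
17 = (2,3)_7 → 2² + 3² = 13
13 = (1,6)_7 → 1² + 6² = 37

37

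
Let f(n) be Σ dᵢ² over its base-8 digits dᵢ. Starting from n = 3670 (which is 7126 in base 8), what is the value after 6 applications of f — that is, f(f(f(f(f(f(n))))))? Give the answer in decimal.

3670 = (7,1,2,6)_8 → 7² + 1² + 2² + 6² = 90
90 = (1,3,2)_8 → 1² + 3² + 2² = 14
14 = (1,6)_8 → 1² + 6² = 37
37 = (4,5)_8 → 4² + 5² = 41
41 = (5,1)_8 → 5² + 1² = 26
26 = (3,2)_8 → 3² + 2² = 13

13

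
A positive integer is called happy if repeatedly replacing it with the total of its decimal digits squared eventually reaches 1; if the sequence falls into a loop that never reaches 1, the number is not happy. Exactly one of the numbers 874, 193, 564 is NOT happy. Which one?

564

874: 874 → 129 → 86 → 100 → 1  — reaches 1 (happy)
193: 193 → 91 → 82 → 68 → 100 → 1  — reaches 1 (happy)
564: 564 → 77 → 98 → 145 → 42 → 20 → 4 → 16 → 37 → 58 → 89 → 145  — repeats 145 (not happy)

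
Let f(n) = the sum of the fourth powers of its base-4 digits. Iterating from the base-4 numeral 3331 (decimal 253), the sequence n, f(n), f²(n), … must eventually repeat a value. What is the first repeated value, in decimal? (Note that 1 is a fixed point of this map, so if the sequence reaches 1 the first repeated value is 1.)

83

253 = (3,3,3,1)_4 → 3⁴ + 3⁴ + 3⁴ + 1⁴ = 81 + 81 + 81 + 1 = 244
244 = (3,3,1,0)_4 → 3⁴ + 3⁴ + 1⁴ + 0⁴ = 81 + 81 + 1 + 0 = 163
163 = (2,2,0,3)_4 → 2⁴ + 2⁴ + 0⁴ + 3⁴ = 16 + 16 + 0 + 81 = 113
113 = (1,3,0,1)_4 → 1⁴ + 3⁴ + 0⁴ + 1⁴ = 1 + 81 + 0 + 1 = 83
83 = (1,1,0,3)_4 → 1⁴ + 1⁴ + 0⁴ + 3⁴ = 1 + 1 + 0 + 81 = 83  — 83 already appeared earlier.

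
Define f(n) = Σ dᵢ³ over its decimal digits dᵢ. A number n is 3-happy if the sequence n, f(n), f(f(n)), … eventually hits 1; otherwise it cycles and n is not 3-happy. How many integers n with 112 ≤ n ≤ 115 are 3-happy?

1

112: 112 → 10 → 1  (reaches 1)
113: 113 → 29 → 737 → 713 → 371 → 371  (repeats 371)
114: 114 → 66 → 432 → 99 → 1458 → 702 → 351 → 153 → 153  (repeats 153)
115: 115 → 127 → 352 → 160 → 217 → 352  (repeats 352)
3-happy: 112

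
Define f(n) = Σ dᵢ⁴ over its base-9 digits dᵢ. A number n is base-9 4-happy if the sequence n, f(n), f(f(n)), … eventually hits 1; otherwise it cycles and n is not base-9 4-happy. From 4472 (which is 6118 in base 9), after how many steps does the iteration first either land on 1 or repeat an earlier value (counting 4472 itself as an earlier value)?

13

4472 = (6,1,1,8)_9 → 6⁴ + 1⁴ + 1⁴ + 8⁴ = 1296 + 1 + 1 + 4096 = 5394
5394 = (7,3,5,3)_9 → 7⁴ + 3⁴ + 5⁴ + 3⁴ = 2401 + 81 + 625 + 81 = 3188
3188 = (4,3,3,2)_9 → 4⁴ + 3⁴ + 3⁴ + 2⁴ = 256 + 81 + 81 + 16 = 434
434 = (5,3,2)_9 → 5⁴ + 3⁴ + 2⁴ = 625 + 81 + 16 = 722
722 = (8,8,2)_9 → 8⁴ + 8⁴ + 2⁴ = 4096 + 4096 + 16 = 8208
8208 = (1,2,2,3,0)_9 → 1⁴ + 2⁴ + 2⁴ + 3⁴ + 0⁴ = 1 + 16 + 16 + 81 + 0 = 114
114 = (1,3,6)_9 → 1⁴ + 3⁴ + 6⁴ = 1 + 81 + 1296 = 1378
1378 = (1,8,0,1)_9 → 1⁴ + 8⁴ + 0⁴ + 1⁴ = 1 + 4096 + 0 + 1 = 4098
4098 = (5,5,5,3)_9 → 5⁴ + 5⁴ + 5⁴ + 3⁴ = 625 + 625 + 625 + 81 = 1956
1956 = (2,6,1,3)_9 → 2⁴ + 6⁴ + 1⁴ + 3⁴ = 16 + 1296 + 1 + 81 = 1394
1394 = (1,8,1,8)_9 → 1⁴ + 8⁴ + 1⁴ + 8⁴ = 1 + 4096 + 1 + 4096 = 8194
8194 = (1,2,2,1,4)_9 → 1⁴ + 2⁴ + 2⁴ + 1⁴ + 4⁴ = 1 + 16 + 16 + 1 + 256 = 290
290 = (3,5,2)_9 → 3⁴ + 5⁴ + 2⁴ = 81 + 625 + 16 = 722  — 722 repeats.
That took 13 steps.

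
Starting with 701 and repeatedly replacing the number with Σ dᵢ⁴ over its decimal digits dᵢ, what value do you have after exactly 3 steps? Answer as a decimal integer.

8208

701 → 7⁴ + 0⁴ + 1⁴ = 2401 + 0 + 1 = 2402
2402 → 2⁴ + 4⁴ + 0⁴ + 2⁴ = 16 + 256 + 0 + 16 = 288
288 → 2⁴ + 8⁴ + 8⁴ = 16 + 4096 + 4096 = 8208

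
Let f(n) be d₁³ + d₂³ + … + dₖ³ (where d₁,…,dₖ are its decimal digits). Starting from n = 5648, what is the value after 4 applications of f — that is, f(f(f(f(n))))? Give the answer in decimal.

371

5648 → 5³ + 6³ + 4³ + 8³ = 125 + 216 + 64 + 512 = 917
917 → 9³ + 1³ + 7³ = 729 + 1 + 343 = 1073
1073 → 1³ + 0³ + 7³ + 3³ = 1 + 0 + 343 + 27 = 371
371 → 3³ + 7³ + 1³ = 27 + 343 + 1 = 371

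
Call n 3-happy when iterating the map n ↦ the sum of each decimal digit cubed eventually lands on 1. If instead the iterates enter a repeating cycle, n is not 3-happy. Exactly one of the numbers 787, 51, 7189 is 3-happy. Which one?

787: 787 → 1198 → 1243 → 100 → 1  — reaches 1 (3-happy)
51: 51 → 126 → 225 → 141 → 66 → 432 → 99 → 1458 → 702 → 351 → 153 → 153  — repeats 153 (not 3-happy)
7189: 7189 → 1585 → 763 → 586 → 853 → 664 → 496 → 1009 → 730 → 370 → 370  — repeats 370 (not 3-happy)

787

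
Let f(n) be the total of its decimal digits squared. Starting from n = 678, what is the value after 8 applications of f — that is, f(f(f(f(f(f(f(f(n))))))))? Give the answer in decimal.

37

678 → 6² + 7² + 8² = 36 + 49 + 64 = 149
149 → 1² + 4² + 9² = 1 + 16 + 81 = 98
98 → 9² + 8² = 81 + 64 = 145
145 → 1² + 4² + 5² = 1 + 16 + 25 = 42
42 → 4² + 2² = 16 + 4 = 20
20 → 2² + 0² = 4 + 0 = 4
4 → 4² = 16
16 → 1² + 6² = 1 + 36 = 37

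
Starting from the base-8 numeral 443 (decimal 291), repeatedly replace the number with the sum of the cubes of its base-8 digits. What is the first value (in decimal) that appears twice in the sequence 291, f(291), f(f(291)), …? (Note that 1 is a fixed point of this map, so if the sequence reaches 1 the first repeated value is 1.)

291 = (4,4,3)_8 → 4³ + 4³ + 3³ = 155
155 = (2,3,3)_8 → 2³ + 3³ + 3³ = 62
62 = (7,6)_8 → 7³ + 6³ = 559
559 = (1,0,5,7)_8 → 1³ + 0³ + 5³ + 7³ = 469
469 = (7,2,5)_8 → 7³ + 2³ + 5³ = 476
476 = (7,3,4)_8 → 7³ + 3³ + 4³ = 434
434 = (6,6,2)_8 → 6³ + 6³ + 2³ = 440
440 = (6,7,0)_8 → 6³ + 7³ + 0³ = 559  — 559 already appeared earlier.

559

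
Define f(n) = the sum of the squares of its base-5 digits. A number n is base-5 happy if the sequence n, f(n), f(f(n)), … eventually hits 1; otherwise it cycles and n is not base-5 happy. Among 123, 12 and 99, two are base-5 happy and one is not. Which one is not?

123: 123 → 41 → 11 → 5 → 1  — reaches 1 (base-5 happy)
12: 12 → 8 → 10 → 4 → 16 → 10  — repeats 10 (not base-5 happy)
99: 99 → 41 → 11 → 5 → 1  — reaches 1 (base-5 happy)

12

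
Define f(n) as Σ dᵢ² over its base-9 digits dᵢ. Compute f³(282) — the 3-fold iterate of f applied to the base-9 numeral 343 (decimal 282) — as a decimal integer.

52

282 = (3,4,3)_9 → 3² + 4² + 3² = 9 + 16 + 9 = 34
34 = (3,7)_9 → 3² + 7² = 9 + 49 = 58
58 = (6,4)_9 → 6² + 4² = 36 + 16 = 52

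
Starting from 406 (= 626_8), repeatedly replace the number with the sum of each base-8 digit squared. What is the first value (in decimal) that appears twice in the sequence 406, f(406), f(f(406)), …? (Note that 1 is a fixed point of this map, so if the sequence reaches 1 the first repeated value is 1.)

1

406 = (6,2,6)_8 → 6² + 2² + 6² = 76
76 = (1,1,4)_8 → 1² + 1² + 4² = 18
18 = (2,2)_8 → 2² + 2² = 8
8 = (1,0)_8 → 1² + 0² = 1  — reached the fixed point 1.
1 → 1, so 1 is the first repeated value.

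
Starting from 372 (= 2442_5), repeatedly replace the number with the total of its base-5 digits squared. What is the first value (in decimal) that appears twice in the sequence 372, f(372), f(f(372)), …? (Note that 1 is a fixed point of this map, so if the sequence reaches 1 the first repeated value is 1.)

10

372 = (2,4,4,2)_5 → 2² + 4² + 4² + 2² = 4 + 16 + 16 + 4 = 40
40 = (1,3,0)_5 → 1² + 3² + 0² = 1 + 9 + 0 = 10
10 = (2,0)_5 → 2² + 0² = 4 + 0 = 4
4 = (4)_5 → 4² = 16
16 = (3,1)_5 → 3² + 1² = 9 + 1 = 10  — 10 already appeared earlier.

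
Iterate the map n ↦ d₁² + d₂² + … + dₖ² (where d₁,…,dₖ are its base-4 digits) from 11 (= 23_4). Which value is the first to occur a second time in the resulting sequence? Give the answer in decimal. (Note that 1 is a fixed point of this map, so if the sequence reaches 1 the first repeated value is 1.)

11 = (2,3)_4 → 2² + 3² = 4 + 9 = 13
13 = (3,1)_4 → 3² + 1² = 9 + 1 = 10
10 = (2,2)_4 → 2² + 2² = 4 + 4 = 8
8 = (2,0)_4 → 2² + 0² = 4 + 0 = 4
4 = (1,0)_4 → 1² + 0² = 1 + 0 = 1  — reached the fixed point 1.
1 → 1, so 1 is the first repeated value.

1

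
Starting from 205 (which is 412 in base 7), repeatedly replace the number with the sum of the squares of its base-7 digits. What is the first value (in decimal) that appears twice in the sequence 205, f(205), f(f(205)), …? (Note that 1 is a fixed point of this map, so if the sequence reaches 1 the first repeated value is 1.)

25

205 = (4,1,2)_7 → 4² + 1² + 2² = 16 + 1 + 4 = 21
21 = (3,0)_7 → 3² + 0² = 9 + 0 = 9
9 = (1,2)_7 → 1² + 2² = 1 + 4 = 5
5 = (5)_7 → 5² = 25
25 = (3,4)_7 → 3² + 4² = 9 + 16 = 25  — 25 already appeared earlier.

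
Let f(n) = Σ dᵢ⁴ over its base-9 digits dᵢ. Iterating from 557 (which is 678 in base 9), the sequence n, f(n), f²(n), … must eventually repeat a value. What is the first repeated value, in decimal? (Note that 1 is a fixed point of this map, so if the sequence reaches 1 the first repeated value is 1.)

1

557 = (6,7,8)_9 → 6⁴ + 7⁴ + 8⁴ = 7793
7793 = (1,1,6,1,8)_9 → 1⁴ + 1⁴ + 6⁴ + 1⁴ + 8⁴ = 5395
5395 = (7,3,5,4)_9 → 7⁴ + 3⁴ + 5⁴ + 4⁴ = 3363
3363 = (4,5,4,6)_9 → 4⁴ + 5⁴ + 4⁴ + 6⁴ = 2433
2433 = (3,3,0,3)_9 → 3⁴ + 3⁴ + 0⁴ + 3⁴ = 243
243 = (3,0,0)_9 → 3⁴ + 0⁴ + 0⁴ = 81
81 = (1,0,0)_9 → 1⁴ + 0⁴ + 0⁴ = 1  — reached the fixed point 1.
1 → 1, so 1 is the first repeated value.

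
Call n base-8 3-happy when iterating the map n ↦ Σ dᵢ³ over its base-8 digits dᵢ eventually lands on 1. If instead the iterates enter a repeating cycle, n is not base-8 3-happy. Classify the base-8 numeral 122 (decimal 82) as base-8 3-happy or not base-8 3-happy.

base-8 3-happy

82 = (1,2,2)_8 → 1³ + 2³ + 2³ = 1 + 8 + 8 = 17
17 = (2,1)_8 → 2³ + 1³ = 8 + 1 = 9
9 = (1,1)_8 → 1³ + 1³ = 1 + 1 = 2
2 = (2)_8 → 2³ = 8
8 = (1,0)_8 → 1³ + 0³ = 1 + 0 = 1  — reached 1.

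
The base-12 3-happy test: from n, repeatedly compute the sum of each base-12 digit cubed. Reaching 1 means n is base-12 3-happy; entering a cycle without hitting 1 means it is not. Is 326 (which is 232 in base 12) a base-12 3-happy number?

326 = (2,3,2)_12 → 2³ + 3³ + 2³ = 8 + 27 + 8 = 43
43 = (3,7)_12 → 3³ + 7³ = 27 + 343 = 370
370 = (2,6,10)_12 → 2³ + 6³ + 10³ = 8 + 216 + 1000 = 1224
1224 = (8,6,0)_12 → 8³ + 6³ + 0³ = 512 + 216 + 0 = 728
728 = (5,0,8)_12 → 5³ + 0³ + 8³ = 125 + 0 + 512 = 637
637 = (4,5,1)_12 → 4³ + 5³ + 1³ = 64 + 125 + 1 = 190
190 = (1,3,10)_12 → 1³ + 3³ + 10³ = 1 + 27 + 1000 = 1028
1028 = (7,1,8)_12 → 7³ + 1³ + 8³ = 343 + 1 + 512 = 856
856 = (5,11,4)_12 → 5³ + 11³ + 4³ = 125 + 1331 + 64 = 1520
1520 = (10,6,8)_12 → 10³ + 6³ + 8³ = 1000 + 216 + 512 = 1728
1728 = (1,0,0,0)_12 → 1³ + 0³ + 0³ + 0³ = 1 + 0 + 0 + 0 = 1  — reached 1.

base-12 3-happy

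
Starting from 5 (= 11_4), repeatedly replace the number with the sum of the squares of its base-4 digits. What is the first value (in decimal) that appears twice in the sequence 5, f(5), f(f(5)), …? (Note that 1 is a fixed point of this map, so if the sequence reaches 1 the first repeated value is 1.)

1

5 = (1,1)_4 → 1² + 1² = 1 + 1 = 2
2 = (2)_4 → 2² = 4
4 = (1,0)_4 → 1² + 0² = 1 + 0 = 1  — reached the fixed point 1.
1 → 1, so 1 is the first repeated value.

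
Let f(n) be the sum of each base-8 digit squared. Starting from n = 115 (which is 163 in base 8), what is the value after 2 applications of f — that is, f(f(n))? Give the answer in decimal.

115 = (1,6,3)_8 → 1² + 6² + 3² = 46
46 = (5,6)_8 → 5² + 6² = 61

61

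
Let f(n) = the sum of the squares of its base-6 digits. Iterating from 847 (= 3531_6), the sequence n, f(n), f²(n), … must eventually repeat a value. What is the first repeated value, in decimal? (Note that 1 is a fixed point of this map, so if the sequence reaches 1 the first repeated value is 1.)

1

847 = (3,5,3,1)_6 → 3² + 5² + 3² + 1² = 9 + 25 + 9 + 1 = 44
44 = (1,1,2)_6 → 1² + 1² + 2² = 1 + 1 + 4 = 6
6 = (1,0)_6 → 1² + 0² = 1 + 0 = 1  — reached the fixed point 1.
1 → 1, so 1 is the first repeated value.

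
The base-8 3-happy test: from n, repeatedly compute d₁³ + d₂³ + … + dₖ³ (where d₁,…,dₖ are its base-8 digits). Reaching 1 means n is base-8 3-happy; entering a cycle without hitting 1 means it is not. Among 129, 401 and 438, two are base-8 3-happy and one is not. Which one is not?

129: 129 → 9 → 2 → 8 → 1  — reaches 1 (base-8 3-happy)
401: 401 → 225 → 92 → 92  — repeats 92 (not base-8 3-happy)
438: 438 → 648 → 10 → 9 → 2 → 8 → 1  — reaches 1 (base-8 3-happy)

401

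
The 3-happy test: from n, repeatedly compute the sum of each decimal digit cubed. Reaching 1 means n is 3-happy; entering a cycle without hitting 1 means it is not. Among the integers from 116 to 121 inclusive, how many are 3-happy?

1

116: 116 → 218 → 521 → 134 → 92 → 737 → 713 → 371 → 371  (repeats 371)
117: 117 → 345 → 216 → 225 → 141 → 66 → 432 → 99 → 1458 → 702 → 351 → 153 → 153  (repeats 153)
118: 118 → 514 → 190 → 730 → 370 → 370  (repeats 370)
119: 119 → 731 → 371 → 371  (repeats 371)
120: 120 → 9 → 729 → 1080 → 513 → 153 → 153  (repeats 153)
121: 121 → 10 → 1  (reaches 1)
3-happy: 121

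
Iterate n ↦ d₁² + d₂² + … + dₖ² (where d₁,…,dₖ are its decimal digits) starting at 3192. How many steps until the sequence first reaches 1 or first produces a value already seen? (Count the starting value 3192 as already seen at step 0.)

11

3192 → 3² + 1² + 9² + 2² = 95
95 → 9² + 5² = 106
106 → 1² + 0² + 6² = 37
37 → 3² + 7² = 58
58 → 5² + 8² = 89
89 → 8² + 9² = 145
145 → 1² + 4² + 5² = 42
42 → 4² + 2² = 20
20 → 2² + 0² = 4
4 → 4² = 16
16 → 1² + 6² = 37  — 37 repeats.
That took 11 steps.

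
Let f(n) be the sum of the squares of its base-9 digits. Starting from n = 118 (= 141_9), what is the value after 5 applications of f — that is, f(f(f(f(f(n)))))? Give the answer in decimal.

50

118 = (1,4,1)_9 → 1² + 4² + 1² = 1 + 16 + 1 = 18
18 = (2,0)_9 → 2² + 0² = 4 + 0 = 4
4 = (4)_9 → 4² = 16
16 = (1,7)_9 → 1² + 7² = 1 + 49 = 50
50 = (5,5)_9 → 5² + 5² = 25 + 25 = 50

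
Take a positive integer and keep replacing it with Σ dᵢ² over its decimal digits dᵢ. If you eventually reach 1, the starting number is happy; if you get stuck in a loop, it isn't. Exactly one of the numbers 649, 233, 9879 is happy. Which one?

649: 649 → 133 → 19 → 82 → 68 → 100 → 1  — reaches 1 (happy)
233: 233 → 22 → 8 → 64 → 52 → 29 → 85 → 89 → 145 → 42 → 20 → 4 → 16 → 37 → 58 → 89  — repeats 89 (not happy)
9879: 9879 → 275 → 78 → 113 → 11 → 2 → 4 → 16 → 37 → 58 → 89 → 145 → 42 → 20 → 4  — repeats 4 (not happy)

649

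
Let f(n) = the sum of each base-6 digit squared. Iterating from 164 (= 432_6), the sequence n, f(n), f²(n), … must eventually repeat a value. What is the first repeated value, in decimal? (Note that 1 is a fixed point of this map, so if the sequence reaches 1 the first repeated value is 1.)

29

164 = (4,3,2)_6 → 4² + 3² + 2² = 16 + 9 + 4 = 29
29 = (4,5)_6 → 4² + 5² = 16 + 25 = 41
41 = (1,0,5)_6 → 1² + 0² + 5² = 1 + 0 + 25 = 26
26 = (4,2)_6 → 4² + 2² = 16 + 4 = 20
20 = (3,2)_6 → 3² + 2² = 9 + 4 = 13
13 = (2,1)_6 → 2² + 1² = 4 + 1 = 5
5 = (5)_6 → 5² = 25
25 = (4,1)_6 → 4² + 1² = 16 + 1 = 17
17 = (2,5)_6 → 2² + 5² = 4 + 25 = 29  — 29 already appeared earlier.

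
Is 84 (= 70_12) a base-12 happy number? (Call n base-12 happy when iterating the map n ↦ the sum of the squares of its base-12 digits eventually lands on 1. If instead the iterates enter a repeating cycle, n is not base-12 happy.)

84 = (7,0)_12 → 7² + 0² = 49 + 0 = 49
49 = (4,1)_12 → 4² + 1² = 16 + 1 = 17
17 = (1,5)_12 → 1² + 5² = 1 + 25 = 26
26 = (2,2)_12 → 2² + 2² = 4 + 4 = 8
8 = (8)_12 → 8² = 64
64 = (5,4)_12 → 5² + 4² = 25 + 16 = 41
41 = (3,5)_12 → 3² + 5² = 9 + 25 = 34
34 = (2,10)_12 → 2² + 10² = 4 + 100 = 104
104 = (8,8)_12 → 8² + 8² = 64 + 64 = 128
128 = (10,8)_12 → 10² + 8² = 100 + 64 = 164
164 = (1,1,8)_12 → 1² + 1² + 8² = 1 + 1 + 64 = 66
66 = (5,6)_12 → 5² + 6² = 25 + 36 = 61
61 = (5,1)_12 → 5² + 1² = 25 + 1 = 26  — 26 already seen; the sequence cycles without reaching 1.

not base-12 happy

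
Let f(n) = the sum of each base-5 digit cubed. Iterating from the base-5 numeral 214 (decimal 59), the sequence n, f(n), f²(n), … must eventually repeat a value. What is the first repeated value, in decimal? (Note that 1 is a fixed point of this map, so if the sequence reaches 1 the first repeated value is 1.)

9

59 = (2,1,4)_5 → 2³ + 1³ + 4³ = 73
73 = (2,4,3)_5 → 2³ + 4³ + 3³ = 99
99 = (3,4,4)_5 → 3³ + 4³ + 4³ = 155
155 = (1,1,1,0)_5 → 1³ + 1³ + 1³ + 0³ = 3
3 = (3)_5 → 3³ = 27
27 = (1,0,2)_5 → 1³ + 0³ + 2³ = 9
9 = (1,4)_5 → 1³ + 4³ = 65
65 = (2,3,0)_5 → 2³ + 3³ + 0³ = 35
35 = (1,2,0)_5 → 1³ + 2³ + 0³ = 9  — 9 already appeared earlier.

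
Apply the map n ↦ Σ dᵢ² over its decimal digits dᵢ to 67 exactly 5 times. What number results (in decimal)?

20

67 → 6² + 7² = 85
85 → 8² + 5² = 89
89 → 8² + 9² = 145
145 → 1² + 4² + 5² = 42
42 → 4² + 2² = 20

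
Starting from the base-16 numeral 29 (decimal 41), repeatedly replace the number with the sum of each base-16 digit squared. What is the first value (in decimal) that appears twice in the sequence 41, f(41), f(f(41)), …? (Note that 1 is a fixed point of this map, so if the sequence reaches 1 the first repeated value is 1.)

85

41 = (2,9)_16 → 2² + 9² = 85
85 = (5,5)_16 → 5² + 5² = 50
50 = (3,2)_16 → 3² + 2² = 13
13 = (13)_16 → 13² = 169
169 = (10,9)_16 → 10² + 9² = 181
181 = (11,5)_16 → 11² + 5² = 146
146 = (9,2)_16 → 9² + 2² = 85  — 85 already appeared earlier.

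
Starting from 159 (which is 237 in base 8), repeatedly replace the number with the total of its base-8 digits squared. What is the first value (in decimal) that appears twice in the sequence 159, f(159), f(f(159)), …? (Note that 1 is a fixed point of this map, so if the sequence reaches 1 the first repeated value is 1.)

25

159 = (2,3,7)_8 → 2² + 3² + 7² = 4 + 9 + 49 = 62
62 = (7,6)_8 → 7² + 6² = 49 + 36 = 85
85 = (1,2,5)_8 → 1² + 2² + 5² = 1 + 4 + 25 = 30
30 = (3,6)_8 → 3² + 6² = 9 + 36 = 45
45 = (5,5)_8 → 5² + 5² = 25 + 25 = 50
50 = (6,2)_8 → 6² + 2² = 36 + 4 = 40
40 = (5,0)_8 → 5² + 0² = 25 + 0 = 25
25 = (3,1)_8 → 3² + 1² = 9 + 1 = 10
10 = (1,2)_8 → 1² + 2² = 1 + 4 = 5
5 = (5)_8 → 5² = 25  — 25 already appeared earlier.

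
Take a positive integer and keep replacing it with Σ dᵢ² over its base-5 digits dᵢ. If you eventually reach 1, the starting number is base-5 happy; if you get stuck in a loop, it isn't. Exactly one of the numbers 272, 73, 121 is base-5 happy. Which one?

272: 272 → 24 → 32 → 6 → 2 → 4 → 16 → 10 → 4  — repeats 4 (not base-5 happy)
73: 73 → 29 → 17 → 13 → 13  — repeats 13 (not base-5 happy)
121: 121 → 33 → 11 → 5 → 1  — reaches 1 (base-5 happy)

121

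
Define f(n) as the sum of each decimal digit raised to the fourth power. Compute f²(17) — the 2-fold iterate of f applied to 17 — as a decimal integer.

288

17 → 1⁴ + 7⁴ = 2402
2402 → 2⁴ + 4⁴ + 0⁴ + 2⁴ = 288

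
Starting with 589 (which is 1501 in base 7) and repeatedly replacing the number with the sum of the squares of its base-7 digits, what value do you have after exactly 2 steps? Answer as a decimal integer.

589 = (1,5,0,1)_7 → 27
27 = (3,6)_7 → 45

45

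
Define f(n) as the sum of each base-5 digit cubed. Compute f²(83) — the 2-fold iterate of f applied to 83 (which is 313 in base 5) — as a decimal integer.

83 = (3,1,3)_5 → 3³ + 1³ + 3³ = 27 + 1 + 27 = 55
55 = (2,1,0)_5 → 2³ + 1³ + 0³ = 8 + 1 + 0 = 9

9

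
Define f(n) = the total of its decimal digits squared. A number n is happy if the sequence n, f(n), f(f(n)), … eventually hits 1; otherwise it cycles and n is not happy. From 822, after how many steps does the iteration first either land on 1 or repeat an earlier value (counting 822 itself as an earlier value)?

15

822 → 8² + 2² + 2² = 64 + 4 + 4 = 72
72 → 7² + 2² = 49 + 4 = 53
53 → 5² + 3² = 25 + 9 = 34
34 → 3² + 4² = 9 + 16 = 25
25 → 2² + 5² = 4 + 25 = 29
29 → 2² + 9² = 4 + 81 = 85
85 → 8² + 5² = 64 + 25 = 89
89 → 8² + 9² = 64 + 81 = 145
145 → 1² + 4² + 5² = 1 + 16 + 25 = 42
42 → 4² + 2² = 16 + 4 = 20
20 → 2² + 0² = 4 + 0 = 4
4 → 4² = 16
16 → 1² + 6² = 1 + 36 = 37
37 → 3² + 7² = 9 + 49 = 58
58 → 5² + 8² = 25 + 64 = 89  — 89 repeats.
That took 15 steps.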